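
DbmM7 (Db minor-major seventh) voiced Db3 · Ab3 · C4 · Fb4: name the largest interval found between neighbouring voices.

P5

Adjacent intervals: Db3→Ab3 = perfect fifth; Ab3→C4 = major third; C4→Fb4 = diminished fourth.
The largest is Db3 to Ab3, a perfect fifth (7 semitones).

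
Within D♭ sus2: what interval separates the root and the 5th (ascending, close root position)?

perfect 5th

Spelling the chord: D♭ E♭ A♭.
So we need the interval from D♭ up to A♭.
From D♭ to A♭ is 7 semitones, exactly the perfect fifth.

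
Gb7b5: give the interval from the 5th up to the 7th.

Gb7b5 is spelled Gb Bb Dbb Fb.
The 5th is Dbb and the 7th is Fb.
Counting 3 letters and 4 half steps from Dbb gives a major third.

major 3rd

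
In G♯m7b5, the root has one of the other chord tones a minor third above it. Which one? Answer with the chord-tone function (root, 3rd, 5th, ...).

G♯ø7 is spelled G♯-B-D-F♯.
The root is G♯. A minor third above G♯ is B.
B is the chord's 3rd.

3rd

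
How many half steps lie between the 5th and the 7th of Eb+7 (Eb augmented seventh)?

2

The chord tones of Ebaug7 (Eb augmented seventh) are Eb G B Db.
B to Db is a diminished third: 2 semitones.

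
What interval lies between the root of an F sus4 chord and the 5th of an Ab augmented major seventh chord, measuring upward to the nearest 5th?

The root of F sus4 is F; the 5th of Ab augmented major seventh is E.
From F to E is 11 semitones, exactly the major seventh.

M7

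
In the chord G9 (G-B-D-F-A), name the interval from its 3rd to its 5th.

minor third

That puts B below D.
3 letter names make it a third; at 3 semitones (a half step narrower than major) the quality is minor.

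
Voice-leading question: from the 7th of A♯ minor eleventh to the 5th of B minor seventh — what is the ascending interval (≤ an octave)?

A♯ minor eleventh has G♯ as its 7th, and B minor seventh has F♯ as its 5th.
7 letter names make it a seventh; at 10 semitones (a half step narrower than major) the quality is minor.

minor seventh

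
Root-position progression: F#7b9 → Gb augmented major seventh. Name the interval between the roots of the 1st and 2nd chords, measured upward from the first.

The roots are F# and Gb.
From F# to Gb: 0 semitones over a second = diminished.

diminished second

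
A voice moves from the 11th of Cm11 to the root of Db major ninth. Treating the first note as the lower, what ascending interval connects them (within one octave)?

minor sixth

The 11th of Cm11 is F; the root of Db major ninth is Db.
From F to Db: 8 semitones over a sixth = minor.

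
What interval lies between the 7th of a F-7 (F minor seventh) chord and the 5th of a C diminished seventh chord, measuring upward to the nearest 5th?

minor third

F-7 (F minor seventh) has E♭ as its 7th, and C diminished seventh has G♭ as its 5th.
E♭ up to G♭ is 3 semitones, a half step narrower than a major third, so the interval is minor.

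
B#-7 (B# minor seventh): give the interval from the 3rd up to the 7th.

B# minor seventh: B#-D#-F##-A#.
That puts D# below A#.
From D# to A# is 7 semitones, exactly the perfect fifth.

perfect fifth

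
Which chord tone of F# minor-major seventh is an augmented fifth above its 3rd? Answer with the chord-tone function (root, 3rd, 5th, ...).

F#m(maj7) (F# minor-major seventh) is spelled F#, A, C#, E#.
The 3rd is A. An augmented fifth above A is E#.
E# is the chord's 7th.

7th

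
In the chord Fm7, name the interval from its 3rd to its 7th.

Spelling the chord: F Ab C Eb.
3rd = Ab; 7th = Eb.
Ab up to Eb spans 5 letter names and 7 semitones — a perfect fifth.

perfect fifth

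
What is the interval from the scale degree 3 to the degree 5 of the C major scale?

Spelling the C major scale: C D E F G A B.
The scale degree 3 is E and the 5th degree is G.
E up to G is 3 semitones, a half step narrower than a major third, so the interval is minor.

minor third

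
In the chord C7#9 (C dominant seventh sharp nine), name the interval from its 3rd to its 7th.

C7#9: C-E-G-Bb-D#.
So we need the interval from E up to Bb.
From E to Bb: 6 semitones over a fifth = diminished.

diminished 5th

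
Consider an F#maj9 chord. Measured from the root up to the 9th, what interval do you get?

M9

F#maj9 is spelled F#–A#–C#–E#–G#.
That puts F# below G#.
Counting 9 letters and 14 half steps from F# gives a major ninth.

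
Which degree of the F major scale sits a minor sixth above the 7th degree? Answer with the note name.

The scale is F G A Bb C D E.
The 7th degree is E; a minor sixth above that is C — scale degree 5.

C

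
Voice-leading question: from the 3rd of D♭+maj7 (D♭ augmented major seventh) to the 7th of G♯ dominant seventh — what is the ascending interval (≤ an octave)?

A1

The 3rd of D♭+maj7 (D♭ augmented major seventh) is F; the 7th of G♯ dominant seventh is F♯.
From F to F♯: 1 semitone over a unison = augmented.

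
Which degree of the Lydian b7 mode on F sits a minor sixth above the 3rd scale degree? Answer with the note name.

F

The scale is F G A B C D Eb.
The 3rd scale degree is A; a minor sixth above that is F — scale degree 1.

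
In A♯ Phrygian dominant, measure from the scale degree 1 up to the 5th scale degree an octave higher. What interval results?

perfect 12th

Spelling A♯ Phrygian dominant: A♯ B C𝄪 D♯ E♯ F♯ G♯.
Scale degree 1 = A♯; 5th scale degree (up an octave) = E♯.
A♯ up to E♯ spans 12 letter names and 19 semitones — a perfect twelfth.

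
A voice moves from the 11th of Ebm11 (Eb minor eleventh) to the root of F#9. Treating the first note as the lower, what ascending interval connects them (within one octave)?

Ebm11 (Eb minor eleventh) has Ab as its 11th, and F#9 has F# as its root.
Ab up to F# is 10 semitones, a half step wider than a major sixth, so the interval is augmented.

augmented 6th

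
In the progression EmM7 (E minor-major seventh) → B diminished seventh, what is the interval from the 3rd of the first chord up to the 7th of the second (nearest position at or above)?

EmM7 (E minor-major seventh) has G as its 3rd, and B diminished seventh has A♭ as its 7th.
2 letter names make it a second; at 1 semitone (a half step narrower than major) the quality is minor.

m2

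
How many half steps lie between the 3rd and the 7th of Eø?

7

The chord tones of Eø7 are E–G–Bb–D.
G to D is a perfect fifth: 7 semitones.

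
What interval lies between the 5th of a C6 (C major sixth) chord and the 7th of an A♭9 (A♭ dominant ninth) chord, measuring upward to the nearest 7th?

diminished octave

C6 (C major sixth) has G as its 5th, and A♭9 (A♭ dominant ninth) has G♭ as its 7th.
From G to G♭: 11 semitones over an octave = diminished.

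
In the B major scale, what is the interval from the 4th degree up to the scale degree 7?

The scale runs B C# D# E F# G# A#.
The 4th degree is E and the 7th degree is A#.
4 letter names make it a fourth; at 6 semitones (a half step wider than perfect) the quality is augmented.

augmented 4th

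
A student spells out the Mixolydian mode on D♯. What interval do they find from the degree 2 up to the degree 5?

P4

Spelling the Mixolydian mode on D♯: D♯ E♯ F𝄪 G♯ A♯ B♯ C♯.
Degree 2 = E♯; 5th scale degree = A♯.
From E♯ to A♯ is 5 semitones, exactly the perfect fourth.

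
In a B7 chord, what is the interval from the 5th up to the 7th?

m3

B dominant seventh: B D# F# A.
5th = F#; 7th = A.
F# up to A is 3 semitones, a half step narrower than a major third, so the interval is minor.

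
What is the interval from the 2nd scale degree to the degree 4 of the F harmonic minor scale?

minor third

Spelling the F harmonic minor scale: F G Ab Bb C Db E.
2nd scale degree = G; scale degree 4 = Bb.
G up to Bb is 3 semitones, a half step narrower than a major third, so the interval is minor.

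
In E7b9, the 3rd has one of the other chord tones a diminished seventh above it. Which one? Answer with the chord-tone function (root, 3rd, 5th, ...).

E7b9 is spelled E–G#–B–D–F.
The 3rd is G#. A diminished seventh above G# is F.
F is the chord's 9th.

9th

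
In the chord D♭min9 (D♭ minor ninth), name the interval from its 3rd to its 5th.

D♭m9 (D♭ minor ninth): D♭–F♭–A♭–C♭–E♭.
So we need the interval from F♭ up to A♭.
Counting 3 letters and 4 half steps from F♭ gives a major third.

major third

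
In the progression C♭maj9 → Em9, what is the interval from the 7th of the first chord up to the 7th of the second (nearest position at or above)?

major 3rd

C♭maj9 has B♭ as its 7th, and Em9 has D as its 7th.
Counting 3 letters and 4 half steps from B♭ gives a major third.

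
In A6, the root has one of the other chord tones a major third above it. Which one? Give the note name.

C#

Spelling the chord: A, C#, E, F#.
The root is A. A major third above A is C#.
C# is the chord's 3rd.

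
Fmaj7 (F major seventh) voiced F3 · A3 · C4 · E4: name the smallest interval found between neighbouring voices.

Adjacent intervals: F3→A3 = major third; A3→C4 = minor third; C4→E4 = major third.
The smallest is A3 to C4, a minor third (3 semitones).

minor third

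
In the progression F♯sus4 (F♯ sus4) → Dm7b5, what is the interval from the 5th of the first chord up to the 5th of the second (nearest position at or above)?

diminished 6th

The 5th of F♯sus4 (F♯ sus4) is C♯; the 5th of Dm7b5 is A♭.
6 letter names make it a sixth; at 7 semitones (a whole step narrower than major) the quality is diminished.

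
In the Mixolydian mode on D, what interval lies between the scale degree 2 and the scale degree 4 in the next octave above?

minor 10th

Spelling the Mixolydian mode on D: D E F# G A B C.
The scale degree 2 is E and the 4th scale degree (up an octave) is G.
From E to G: 15 semitones over a tenth = minor.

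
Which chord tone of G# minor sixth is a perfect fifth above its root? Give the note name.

D#

The chord tones of G# minor sixth are G#-B-D#-E#.
The root is G#. A perfect fifth above G# is D#.
D# is the chord's 5th.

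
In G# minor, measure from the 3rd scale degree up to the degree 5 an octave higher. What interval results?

major tenth

G# natural minor: G# A# B C# D# E F#.
So we need the interval from B up to D#.
Counting 10 letters and 16 half steps from B gives a major tenth.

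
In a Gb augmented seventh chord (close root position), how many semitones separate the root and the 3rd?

4

Gb7#5: Gb Bb D Fb.
Gb to Bb is a major third: 4 semitones.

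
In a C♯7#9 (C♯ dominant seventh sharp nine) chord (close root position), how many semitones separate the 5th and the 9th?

C♯ dominant seventh sharp nine: C♯ E♯ G♯ B D𝄪.
G♯ to D𝄪 is an augmented fifth: 8 semitones.

8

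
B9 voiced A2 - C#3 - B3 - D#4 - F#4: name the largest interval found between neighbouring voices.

Adjacent intervals: A2→C#3 = major third; C#3→B3 = minor seventh; B3→D#4 = major third; D#4→F#4 = minor third.
The largest is C#3 to B3, a minor seventh (10 semitones).

minor seventh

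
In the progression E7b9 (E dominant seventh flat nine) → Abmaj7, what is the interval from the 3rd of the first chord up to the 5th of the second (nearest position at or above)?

The 3rd of E7b9 (E dominant seventh flat nine) is G#; the 5th of Abmaj7 is Eb.
From G# to Eb: 7 semitones over a sixth = diminished.

diminished 6th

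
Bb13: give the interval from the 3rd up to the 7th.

diminished fifth

The chord tones of Bb13 (Bb dominant thirteenth) are Bb, D, F, Ab, C, G.
That puts D below Ab.
From D to Ab: 6 semitones over a fifth = diminished.
This 3–7 tritone is the characteristic tension at the heart of the dominant sound.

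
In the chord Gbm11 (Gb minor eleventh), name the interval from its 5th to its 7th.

Spelling the chord: Gb, Bbb, Db, Fb, Ab, Cb.
The 5th is Db and the 7th is Fb.
Db up to Fb is 3 semitones, a half step narrower than a major third, so the interval is minor.

m3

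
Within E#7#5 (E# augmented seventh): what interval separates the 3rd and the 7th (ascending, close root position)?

Spelling the chord: E#-G##-B##-D#.
The 3rd is G## and the 7th is D#.
From G## to D#: 6 semitones over a fifth = diminished.

diminished fifth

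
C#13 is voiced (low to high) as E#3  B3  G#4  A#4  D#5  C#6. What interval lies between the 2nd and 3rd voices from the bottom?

major 6th

Those voices are B3 and G#4.
Counting 6 letters and 9 half steps from B gives a major sixth.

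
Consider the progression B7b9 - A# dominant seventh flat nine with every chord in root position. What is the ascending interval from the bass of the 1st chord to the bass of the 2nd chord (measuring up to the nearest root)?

The roots are B and A#.
Counting 7 letters and 11 half steps from B gives a major seventh.

major seventh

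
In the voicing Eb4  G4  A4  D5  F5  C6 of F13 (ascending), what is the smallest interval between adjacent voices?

Adjacent intervals: Eb4→G4 = major third; G4→A4 = major second; A4→D5 = perfect fourth; D5→F5 = minor third; F5→C6 = perfect fifth.
The smallest is G4 to A4, a major second (2 semitones).

major 2nd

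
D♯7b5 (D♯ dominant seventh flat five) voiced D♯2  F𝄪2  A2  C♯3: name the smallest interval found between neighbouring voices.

diminished 3rd

Adjacent intervals: D♯2→F𝄪2 = major third; F𝄪2→A2 = diminished third; A2→C♯3 = major third.
The smallest is F𝄪2 to A2, a diminished third (2 semitones).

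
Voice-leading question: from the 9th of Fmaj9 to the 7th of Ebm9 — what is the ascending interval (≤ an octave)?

diminished fifth

The 9th of Fmaj9 is G; the 7th of Ebm9 is Db.
G up to Db is 6 semitones, a half step narrower than a perfect fifth, so the interval is diminished.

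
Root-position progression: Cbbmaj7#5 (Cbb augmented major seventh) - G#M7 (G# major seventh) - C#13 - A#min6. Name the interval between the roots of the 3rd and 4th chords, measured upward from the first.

The roots are C# and A#.
From C# to A# is 9 semitones, exactly the major sixth.

major sixth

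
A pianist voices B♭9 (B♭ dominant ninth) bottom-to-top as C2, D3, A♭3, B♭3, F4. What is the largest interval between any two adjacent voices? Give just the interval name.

Adjacent intervals: C2→D3 = major ninth; D3→A♭3 = diminished fifth; A♭3→B♭3 = major second; B♭3→F4 = perfect fifth.
The largest is C2 to D3, a major ninth (14 semitones).

major ninth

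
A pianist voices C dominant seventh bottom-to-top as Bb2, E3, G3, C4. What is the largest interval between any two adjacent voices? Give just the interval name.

augmented fourth

Adjacent intervals: Bb2→E3 = augmented fourth; E3→G3 = minor third; G3→C4 = perfect fourth.
The largest is Bb2 to E3, an augmented fourth (6 semitones).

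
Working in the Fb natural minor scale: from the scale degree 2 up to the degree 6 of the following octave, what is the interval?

Spelling the Fb natural minor scale: Fb Gb Abb Bbb Cb Dbb Ebb.
The scale degree 2 is Gb and the 6th degree (up an octave) is Dbb.
From Gb to Dbb: 18 semitones over a twelfth = diminished.

diminished twelfth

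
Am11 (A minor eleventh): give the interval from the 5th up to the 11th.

Am11: A C E G B D.
5th = E; 11th = D.
7 letter names make it a seventh; at 10 semitones (a half step narrower than major) the quality is minor.

minor seventh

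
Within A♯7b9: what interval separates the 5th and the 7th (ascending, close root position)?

m3

The chord tones of A♯7b9 are A♯ C𝄪 E♯ G♯ B.
The 5th is E♯ and the 7th is G♯.
3 letter names make it a third; at 3 semitones (a half step narrower than major) the quality is minor.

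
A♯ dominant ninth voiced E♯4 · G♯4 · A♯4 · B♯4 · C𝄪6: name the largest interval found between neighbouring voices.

Adjacent intervals: E♯4→G♯4 = minor third; G♯4→A♯4 = major second; A♯4→B♯4 = major second; B♯4→C𝄪6 = major ninth.
The largest is B♯4 to C𝄪6, a major ninth (14 semitones).

major ninth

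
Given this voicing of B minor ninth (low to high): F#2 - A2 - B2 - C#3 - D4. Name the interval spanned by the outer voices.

The outer voices are F#2 and D4.
F# up to D is 20 semitones, a half step narrower than a major thirteenth, so the interval is minor.

minor thirteenth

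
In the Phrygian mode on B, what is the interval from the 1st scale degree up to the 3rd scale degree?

minor 3rd

The scale runs B C D E F# G A.
So we need the interval from B up to D.
From B to D: 3 semitones over a third = minor.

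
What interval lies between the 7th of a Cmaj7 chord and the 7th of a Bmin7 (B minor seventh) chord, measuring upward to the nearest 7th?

minor seventh

The 7th of Cmaj7 is B; the 7th of Bmin7 (B minor seventh) is A.
B up to A is 10 semitones, a half step narrower than a major seventh, so the interval is minor.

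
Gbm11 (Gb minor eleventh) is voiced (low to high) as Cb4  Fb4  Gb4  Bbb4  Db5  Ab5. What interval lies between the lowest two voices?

perfect fourth

Those voices are Cb4 and Fb4.
Cb up to Fb spans 4 letter names and 5 semitones — a perfect fourth.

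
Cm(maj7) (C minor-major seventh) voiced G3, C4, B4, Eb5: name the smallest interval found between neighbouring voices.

diminished 4th

Adjacent intervals: G3→C4 = perfect fourth; C4→B4 = major seventh; B4→Eb5 = diminished fourth.
The smallest is B4 to Eb5, a diminished fourth (4 semitones).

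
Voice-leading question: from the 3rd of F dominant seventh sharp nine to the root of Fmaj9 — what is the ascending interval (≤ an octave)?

minor 6th

The 3rd of F dominant seventh sharp nine is A; the root of Fmaj9 is F.
A up to F is 8 semitones, a half step narrower than a major sixth, so the interval is minor.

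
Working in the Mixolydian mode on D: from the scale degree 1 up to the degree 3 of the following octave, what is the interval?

M10

Spelling the Mixolydian mode on D: D E F# G A B C.
That puts D below F#.
D up to F# spans 10 letter names and 16 semitones — a major tenth.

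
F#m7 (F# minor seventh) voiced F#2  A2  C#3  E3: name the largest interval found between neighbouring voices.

Adjacent intervals: F#2→A2 = minor third; A2→C#3 = major third; C#3→E3 = minor third.
The largest is A2 to C#3, a major third (4 semitones).

major third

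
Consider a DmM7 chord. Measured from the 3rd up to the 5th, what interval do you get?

major 3rd

Dm(maj7) (D minor-major seventh) is spelled D F A C#.
3rd = F; 5th = A.
F up to A spans 3 letter names and 4 semitones — a major third.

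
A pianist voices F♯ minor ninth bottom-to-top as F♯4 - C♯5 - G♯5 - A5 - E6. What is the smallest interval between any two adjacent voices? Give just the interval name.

Adjacent intervals: F♯4→C♯5 = perfect fifth; C♯5→G♯5 = perfect fifth; G♯5→A5 = minor second; A5→E6 = perfect fifth.
The smallest is G♯5 to A5, a minor second (1 semitone).

minor second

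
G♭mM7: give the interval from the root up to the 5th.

G♭ minor-major seventh is spelled G♭, B𝄫, D♭, F.
That puts G♭ below D♭.
G♭ up to D♭ spans 5 letter names and 7 semitones — a perfect fifth.

perfect fifth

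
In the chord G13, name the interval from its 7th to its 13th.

major seventh

Spelling the chord: G-B-D-F-A-E.
The 7th is F and the 13th is E.
F up to E spans 7 letter names and 11 semitones — a major seventh.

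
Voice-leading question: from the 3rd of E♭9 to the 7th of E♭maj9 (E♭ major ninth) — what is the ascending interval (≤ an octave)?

The 3rd of E♭9 is G; the 7th of E♭maj9 (E♭ major ninth) is D.
Counting 5 letters and 7 half steps from G gives a perfect fifth.

perfect fifth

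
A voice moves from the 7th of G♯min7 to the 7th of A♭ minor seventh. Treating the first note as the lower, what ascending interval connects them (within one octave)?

G♯min7 has F♯ as its 7th, and A♭ minor seventh has G♭ as its 7th.
2 letter names make it a second; at 0 semitones (a whole step narrower than major) the quality is diminished.

diminished second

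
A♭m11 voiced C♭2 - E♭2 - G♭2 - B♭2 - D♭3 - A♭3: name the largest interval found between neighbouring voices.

Adjacent intervals: C♭2→E♭2 = major third; E♭2→G♭2 = minor third; G♭2→B♭2 = major third; B♭2→D♭3 = minor third; D♭3→A♭3 = perfect fifth.
The largest is D♭3 to A♭3, a perfect fifth (7 semitones).

perfect fifth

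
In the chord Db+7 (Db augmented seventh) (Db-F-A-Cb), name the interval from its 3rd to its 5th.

major 3rd

So we need the interval from F up to A.
Counting 3 letters and 4 half steps from F gives a major third.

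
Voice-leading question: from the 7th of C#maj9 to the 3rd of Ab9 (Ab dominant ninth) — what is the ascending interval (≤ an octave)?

diminished 2nd

The 7th of C#maj9 is B#; the 3rd of Ab9 (Ab dominant ninth) is C.
From B# to C: 0 semitones over a second = diminished.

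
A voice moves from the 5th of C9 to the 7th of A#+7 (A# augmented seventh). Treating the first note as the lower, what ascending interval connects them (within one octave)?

augmented unison

The 5th of C9 is G; the 7th of A#+7 (A# augmented seventh) is G#.
G up to G# is 1 semitone, a half step wider than a perfect unison, so the interval is augmented.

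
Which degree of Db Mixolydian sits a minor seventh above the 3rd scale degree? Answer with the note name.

The scale is Db Eb F Gb Ab Bb Cb.
The 3rd scale degree is F; a minor seventh above that is Eb — scale degree 2.

Eb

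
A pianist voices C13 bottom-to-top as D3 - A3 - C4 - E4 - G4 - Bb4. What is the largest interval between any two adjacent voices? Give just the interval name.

Adjacent intervals: D3→A3 = perfect fifth; A3→C4 = minor third; C4→E4 = major third; E4→G4 = minor third; G4→Bb4 = minor third.
The largest is D3 to A3, a perfect fifth (7 semitones).

perfect fifth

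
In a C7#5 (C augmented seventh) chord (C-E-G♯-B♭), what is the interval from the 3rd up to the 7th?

3rd = E; 7th = B♭.
E up to B♭ is 6 semitones, a half step narrower than a perfect fifth, so the interval is diminished.
That tritone between 3rd and 7th is what gives the dominant seventh its pull toward resolution.

diminished fifth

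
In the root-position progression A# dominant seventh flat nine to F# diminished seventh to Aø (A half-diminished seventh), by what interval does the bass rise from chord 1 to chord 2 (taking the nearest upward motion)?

minor 6th

The roots are A# and F#.
From A# to F#: 8 semitones over a sixth = minor.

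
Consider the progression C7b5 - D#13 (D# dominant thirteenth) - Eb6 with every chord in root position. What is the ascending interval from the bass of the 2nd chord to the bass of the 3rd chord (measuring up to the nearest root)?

The roots are D# and Eb.
2 letter names make it a second; at 0 semitones (a whole step narrower than major) the quality is diminished.

diminished second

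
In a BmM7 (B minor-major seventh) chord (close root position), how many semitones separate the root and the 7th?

11

The chord tones of BmM7 are B-D-F#-A#.
B to A# is a major seventh: 11 semitones.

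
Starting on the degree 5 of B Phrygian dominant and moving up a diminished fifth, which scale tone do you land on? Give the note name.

C

The scale is B C D# E F# G A.
The degree 5 is F#; a diminished fifth above that is C — scale degree 2.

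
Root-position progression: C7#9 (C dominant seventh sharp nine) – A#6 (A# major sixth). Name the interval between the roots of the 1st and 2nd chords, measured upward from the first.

The roots are C and A#.
6 letter names make it a sixth; at 10 semitones (a half step wider than major) the quality is augmented.

augmented 6th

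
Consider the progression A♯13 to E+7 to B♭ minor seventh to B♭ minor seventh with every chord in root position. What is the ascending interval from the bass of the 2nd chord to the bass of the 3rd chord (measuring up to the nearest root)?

d5

The roots are E and B♭.
5 letter names make it a fifth; at 6 semitones (a half step narrower than perfect) the quality is diminished.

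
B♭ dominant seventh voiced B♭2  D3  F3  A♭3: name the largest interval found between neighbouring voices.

Adjacent intervals: B♭2→D3 = major third; D3→F3 = minor third; F3→A♭3 = minor third.
The largest is B♭2 to D3, a major third (4 semitones).

major third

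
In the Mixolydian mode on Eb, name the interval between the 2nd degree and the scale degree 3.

major 2nd

The scale runs Eb F G Ab Bb C Db.
So we need the interval from F up to G.
F up to G spans 2 letter names and 2 semitones — a major second.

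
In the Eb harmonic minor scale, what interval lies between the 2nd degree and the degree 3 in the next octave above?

minor 9th

Eb harmonic minor: Eb F Gb Ab Bb Cb D.
So we need the interval from F up to Gb.
9 letter names make it a ninth; at 13 semitones (a half step narrower than major) the quality is minor.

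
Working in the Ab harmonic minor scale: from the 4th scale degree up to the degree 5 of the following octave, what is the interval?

major ninth

Spelling the Ab harmonic minor scale: Ab Bb Cb Db Eb Fb G.
The 4th scale degree is Db and the degree 5 (up an octave) is Eb.
From Db to Eb is 14 semitones, exactly the major ninth.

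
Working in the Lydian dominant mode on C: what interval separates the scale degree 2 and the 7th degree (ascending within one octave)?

C lydian dominant: C D E F# G A Bb.
That puts D below Bb.
From D to Bb: 8 semitones over a sixth = minor.

minor sixth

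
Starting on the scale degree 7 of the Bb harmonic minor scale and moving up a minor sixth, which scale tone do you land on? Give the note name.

The scale is Bb C Db Eb F Gb A.
The scale degree 7 is A; a minor sixth above that is F — scale degree 5.

F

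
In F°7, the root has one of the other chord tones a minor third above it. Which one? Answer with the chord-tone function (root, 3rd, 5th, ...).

Fdim7 is spelled F Ab Cb Ebb.
The root is F. A minor third above F is Ab.
Ab is the chord's 3rd.

3rd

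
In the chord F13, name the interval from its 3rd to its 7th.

diminished 5th

F13: F A C Eb G D.
3rd = A; 7th = Eb.
A up to Eb is 6 semitones, a half step narrower than a perfect fifth, so the interval is diminished.
This 3–7 tritone is the characteristic tension at the heart of the dominant sound.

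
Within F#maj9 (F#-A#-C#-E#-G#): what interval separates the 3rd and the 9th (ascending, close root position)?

m7

3rd = A#; 9th = G#.
From A# to G#: 10 semitones over a seventh = minor.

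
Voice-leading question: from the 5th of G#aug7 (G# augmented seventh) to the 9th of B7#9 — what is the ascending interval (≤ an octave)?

G#aug7 (G# augmented seventh) has D## as its 5th, and B7#9 has C## as its 9th.
7 letter names make it a seventh; at 10 semitones (a half step narrower than major) the quality is minor.

minor 7th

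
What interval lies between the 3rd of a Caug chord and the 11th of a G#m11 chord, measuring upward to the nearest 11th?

M6

The 3rd of Caug is E; the 11th of G#m11 is C#.
From E to C# is 9 semitones, exactly the major sixth.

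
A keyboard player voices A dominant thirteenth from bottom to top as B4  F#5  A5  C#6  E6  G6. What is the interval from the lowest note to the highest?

minor thirteenth

The outer voices are B4 and G6.
B up to G is 20 semitones, a half step narrower than a major thirteenth, so the interval is minor.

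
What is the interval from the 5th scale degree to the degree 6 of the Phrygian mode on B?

The scale runs B C D E F# G A.
That puts F# below G.
F# up to G is 1 semitone, a half step narrower than a major second, so the interval is minor.

minor second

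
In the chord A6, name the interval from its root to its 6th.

major 6th

A major sixth: A-C♯-E-F♯.
Root = A; 6th = F♯.
From A to F♯ is 9 semitones, exactly the major sixth.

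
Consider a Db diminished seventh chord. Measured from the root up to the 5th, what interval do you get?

d5

Db diminished seventh: Db–Fb–Abb–Cbb.
So we need the interval from Db up to Abb.
From Db to Abb: 6 semitones over a fifth = diminished.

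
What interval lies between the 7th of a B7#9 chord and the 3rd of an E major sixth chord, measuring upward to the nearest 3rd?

B7#9 has A as its 7th, and E major sixth has G# as its 3rd.
From A to G# is 11 semitones, exactly the major seventh.

major seventh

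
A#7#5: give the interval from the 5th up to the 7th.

The chord tones of A#7#5 (A# augmented seventh) are A# C## E## G#.
So we need the interval from E## up to G#.
3 letter names make it a third; at 2 semitones (a whole step narrower than major) the quality is diminished.

diminished third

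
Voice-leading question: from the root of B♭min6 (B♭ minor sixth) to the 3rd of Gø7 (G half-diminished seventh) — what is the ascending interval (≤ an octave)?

The root of B♭min6 (B♭ minor sixth) is B♭; the 3rd of Gø7 (G half-diminished seventh) is B♭.
B♭ up to B♭ spans 1 letter names and 0 semitones — a perfect unison.

perfect 1st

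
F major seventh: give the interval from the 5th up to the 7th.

major 3rd

FM7 is spelled F–A–C–E.
That puts C below E.
C up to E spans 3 letter names and 4 semitones — a major third.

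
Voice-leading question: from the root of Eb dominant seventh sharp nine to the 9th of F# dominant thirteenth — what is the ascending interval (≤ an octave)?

The root of Eb dominant seventh sharp nine is Eb; the 9th of F# dominant thirteenth is G#.
Eb up to G# is 5 semitones, a half step wider than a major third, so the interval is augmented.

augmented 3rd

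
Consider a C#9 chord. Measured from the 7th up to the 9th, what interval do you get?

major third

C# dominant ninth is spelled C#, E#, G#, B, D#.
The 7th is B and the 9th is D#.
B up to D# spans 3 letter names and 4 semitones — a major third.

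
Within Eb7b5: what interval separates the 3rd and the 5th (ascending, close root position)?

Eb dominant seventh flat five is spelled Eb G Bbb Db.
So we need the interval from G up to Bbb.
G up to Bbb is 2 semitones, a whole step narrower than a major third, so the interval is diminished.

d3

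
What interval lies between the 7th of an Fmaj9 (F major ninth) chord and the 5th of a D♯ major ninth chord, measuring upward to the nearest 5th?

The 7th of Fmaj9 (F major ninth) is E; the 5th of D♯ major ninth is A♯.
E up to A♯ is 6 semitones, a half step wider than a perfect fourth, so the interval is augmented.

augmented fourth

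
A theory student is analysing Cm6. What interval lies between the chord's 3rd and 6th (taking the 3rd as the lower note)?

Cmin6: C-Eb-G-A.
So we need the interval from Eb up to A.
From Eb to A: 6 semitones over a fourth = augmented.

augmented fourth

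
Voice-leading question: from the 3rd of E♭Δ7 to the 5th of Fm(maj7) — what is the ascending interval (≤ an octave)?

E♭Δ7 has G as its 3rd, and Fm(maj7) has C as its 5th.
G up to C spans 4 letter names and 5 semitones — a perfect fourth.

perfect fourth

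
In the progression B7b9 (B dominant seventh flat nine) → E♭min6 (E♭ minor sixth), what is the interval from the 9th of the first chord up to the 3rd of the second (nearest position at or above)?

The 9th of B7b9 (B dominant seventh flat nine) is C; the 3rd of E♭min6 (E♭ minor sixth) is G♭.
C up to G♭ is 6 semitones, a half step narrower than a perfect fifth, so the interval is diminished.

diminished 5th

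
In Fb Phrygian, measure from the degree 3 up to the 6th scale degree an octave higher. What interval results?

perfect 11th

Fb phrygian: Fb Gbb Abb Bbb Cb Dbb Ebb.
So we need the interval from Abb up to Dbb.
Counting 11 letters and 17 half steps from Abb gives a perfect eleventh.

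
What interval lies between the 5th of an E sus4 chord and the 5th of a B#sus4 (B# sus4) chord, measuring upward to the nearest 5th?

E sus4 has B as its 5th, and B#sus4 (B# sus4) has F## as its 5th.
From B to F##: 8 semitones over a fifth = augmented.

augmented fifth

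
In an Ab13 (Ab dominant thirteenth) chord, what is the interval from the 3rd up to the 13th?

The chord tones of Ab13 are Ab–C–Eb–Gb–Bb–F.
The 3rd is C and the 13th is F.
Counting 11 letters and 17 half steps from C gives a perfect eleventh.

perfect 11th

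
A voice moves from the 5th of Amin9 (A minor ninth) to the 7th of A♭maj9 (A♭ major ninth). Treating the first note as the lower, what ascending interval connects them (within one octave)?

Amin9 (A minor ninth) has E as its 5th, and A♭maj9 (A♭ major ninth) has G as its 7th.
From E to G: 3 semitones over a third = minor.

minor third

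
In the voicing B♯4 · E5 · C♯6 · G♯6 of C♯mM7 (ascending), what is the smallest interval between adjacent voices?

Adjacent intervals: B♯4→E5 = diminished fourth; E5→C♯6 = major sixth; C♯6→G♯6 = perfect fifth.
The smallest is B♯4 to E5, a diminished fourth (4 semitones).

diminished 4th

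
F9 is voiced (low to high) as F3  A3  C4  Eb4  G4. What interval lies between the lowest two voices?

major 3rd

Those voices are F3 and A3.
F up to A spans 3 letter names and 4 semitones — a major third.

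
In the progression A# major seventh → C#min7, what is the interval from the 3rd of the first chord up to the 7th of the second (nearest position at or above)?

A# major seventh has C## as its 3rd, and C#min7 has B as its 7th.
7 letter names make it a seventh; at 9 semitones (a whole step narrower than major) the quality is diminished.

diminished 7th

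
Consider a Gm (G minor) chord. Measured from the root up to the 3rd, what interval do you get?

The chord tones of Gm (G minor) are G, B♭, D.
Root = G; 3rd = B♭.
From G to B♭: 3 semitones over a third = minor.

minor third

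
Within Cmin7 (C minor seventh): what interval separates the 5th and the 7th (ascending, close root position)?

The chord tones of Cmin7 (C minor seventh) are C-Eb-G-Bb.
So we need the interval from G up to Bb.
3 letter names make it a third; at 3 semitones (a half step narrower than major) the quality is minor.

minor 3rd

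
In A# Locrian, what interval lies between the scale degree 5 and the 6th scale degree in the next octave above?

Spelling A# Locrian: A# B C# D# E F# G#.
Scale degree 5 = E; 6th degree (up an octave) = F#.
Counting 9 letters and 14 half steps from E gives a major ninth.

major ninth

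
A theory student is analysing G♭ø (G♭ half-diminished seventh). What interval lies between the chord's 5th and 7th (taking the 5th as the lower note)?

G♭ø is spelled G♭, B𝄫, D𝄫, F♭.
So we need the interval from D𝄫 up to F♭.
Counting 3 letters and 4 half steps from D𝄫 gives a major third.

major third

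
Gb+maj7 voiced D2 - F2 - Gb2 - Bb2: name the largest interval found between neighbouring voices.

major third

Adjacent intervals: D2→F2 = minor third; F2→Gb2 = minor second; Gb2→Bb2 = major third.
The largest is Gb2 to Bb2, a major third (4 semitones).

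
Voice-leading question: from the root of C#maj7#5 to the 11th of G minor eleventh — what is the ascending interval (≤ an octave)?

diminished 8th

C#maj7#5 has C# as its root, and G minor eleventh has C as its 11th.
8 letter names make it an octave; at 11 semitones (a half step narrower than perfect) the quality is diminished.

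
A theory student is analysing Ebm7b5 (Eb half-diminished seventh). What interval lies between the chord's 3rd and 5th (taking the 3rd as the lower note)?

minor 3rd

Eb half-diminished seventh: Eb, Gb, Bbb, Db.
So we need the interval from Gb up to Bbb.
From Gb to Bbb: 3 semitones over a third = minor.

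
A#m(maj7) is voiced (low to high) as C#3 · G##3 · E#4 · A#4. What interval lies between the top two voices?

perfect 4th

Those voices are E#4 and A#4.
E# up to A# spans 4 letter names and 5 semitones — a perfect fourth.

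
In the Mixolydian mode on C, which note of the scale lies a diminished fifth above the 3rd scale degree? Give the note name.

The scale is C D E F G A Bb.
The 3rd scale degree is E; a diminished fifth above that is Bb — scale degree 7.

Bb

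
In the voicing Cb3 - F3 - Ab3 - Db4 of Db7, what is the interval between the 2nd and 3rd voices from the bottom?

Those voices are F3 and Ab3.
From F to Ab: 3 semitones over a third = minor.

minor third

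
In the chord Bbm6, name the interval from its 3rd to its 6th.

augmented 4th

Bbmin6 is spelled Bb–Db–F–G.
That puts Db below G.
4 letter names make it a fourth; at 6 semitones (a half step wider than perfect) the quality is augmented.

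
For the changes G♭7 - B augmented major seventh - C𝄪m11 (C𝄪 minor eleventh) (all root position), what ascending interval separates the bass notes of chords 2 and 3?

The roots are B and C𝄪.
2 letter names make it a second; at 3 semitones (a half step wider than major) the quality is augmented.

augmented second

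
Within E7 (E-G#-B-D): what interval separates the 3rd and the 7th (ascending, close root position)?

diminished fifth

3rd = G#; 7th = D.
G# up to D is 6 semitones, a half step narrower than a perfect fifth, so the interval is diminished.
This 3–7 tritone is the characteristic tension at the heart of the dominant sound.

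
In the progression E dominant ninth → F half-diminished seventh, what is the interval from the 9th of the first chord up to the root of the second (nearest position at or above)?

E dominant ninth has F# as its 9th, and F half-diminished seventh has F as its root.
F# up to F is 11 semitones, a half step narrower than a perfect octave, so the interval is diminished.

diminished octave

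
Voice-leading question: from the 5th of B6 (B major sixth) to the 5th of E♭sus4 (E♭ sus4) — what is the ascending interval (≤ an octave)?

d4

B6 (B major sixth) has F♯ as its 5th, and E♭sus4 (E♭ sus4) has B♭ as its 5th.
4 letter names make it a fourth; at 4 semitones (a half step narrower than perfect) the quality is diminished.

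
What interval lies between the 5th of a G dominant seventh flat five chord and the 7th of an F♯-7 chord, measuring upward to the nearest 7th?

augmented second

G dominant seventh flat five has D♭ as its 5th, and F♯-7 has E as its 7th.
D♭ up to E is 3 semitones, a half step wider than a major second, so the interval is augmented.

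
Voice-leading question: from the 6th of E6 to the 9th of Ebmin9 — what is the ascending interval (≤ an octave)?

E6 has C# as its 6th, and Ebmin9 has F as its 9th.
From C# to F: 4 semitones over a fourth = diminished.

diminished 4th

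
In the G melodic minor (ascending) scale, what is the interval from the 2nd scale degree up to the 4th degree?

The scale runs G A Bb C D E F#.
2nd scale degree = A; 4th degree = C.
From A to C: 3 semitones over a third = minor.

minor 3rd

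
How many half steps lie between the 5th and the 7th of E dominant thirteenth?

3

E13 (E dominant thirteenth) is spelled E G# B D F# C#.
B to D is a minor third: 3 semitones.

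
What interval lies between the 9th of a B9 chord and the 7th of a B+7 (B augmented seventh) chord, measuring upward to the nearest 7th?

B9 has C♯ as its 9th, and B+7 (B augmented seventh) has A as its 7th.
From C♯ to A: 8 semitones over a sixth = minor.

minor 6th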